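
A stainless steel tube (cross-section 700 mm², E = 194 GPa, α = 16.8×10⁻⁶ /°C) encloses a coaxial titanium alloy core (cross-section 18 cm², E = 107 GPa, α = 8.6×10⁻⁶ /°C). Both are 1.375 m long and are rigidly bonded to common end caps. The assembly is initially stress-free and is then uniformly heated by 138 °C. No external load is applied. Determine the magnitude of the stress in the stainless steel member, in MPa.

Equilibrium of a rigid end plate with no external load gives equal and opposite internal forces ±P in the two members. Since α_{stainless steel} > α_{titanium alloy}, heating drives the stainless steel into compression and the titanium alloy into tension.
Setting the final lengths equal and cancelling L: (α₁ − α₂)ΔT = P/(A₁E₁) + P/(A₂E₂).
|α₁ − α₂|·ΔT = 8.2×10⁻⁶ × 138 = 0.001132.
1/(A₁E₁) + 1/(A₂E₂) = 1/(700×194×10³) + 1/(1800×107×10³) = 1.256×10⁻⁸ N⁻¹.
P = 0.001132 / 1.256×10⁻⁸ = 90130 N = 90.13 kN.
σ_{stainless steel} = P/A₁ = 90130/700 = 128.8 MPa, compressive.

σ ≈ 129 MPa (compressive)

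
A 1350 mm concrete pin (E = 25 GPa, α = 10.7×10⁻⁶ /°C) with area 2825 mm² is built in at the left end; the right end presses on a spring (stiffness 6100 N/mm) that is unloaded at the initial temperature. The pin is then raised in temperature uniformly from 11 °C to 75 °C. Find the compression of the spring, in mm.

If the spring were absent the pin would lengthen by αΔT L = 10.7×10⁻⁶ × 64 × 1350 = 0.9245 mm.
Let P be the compressive force at the spring. The pin shortens elastically by PL/(AE) and the spring compresses by P/k; together these equal δ_free.
So P = δ_free / [L/(AE) + 1/k] = 0.9245 / [ 1350/(2825×25×10³) + 1/(6100) ].
P = 0.9245 / 0.000183 = 5050 N.
Spring compression = P/k = 5050/(6100) = 0.8279 mm.

δ ≈ 0.828 mm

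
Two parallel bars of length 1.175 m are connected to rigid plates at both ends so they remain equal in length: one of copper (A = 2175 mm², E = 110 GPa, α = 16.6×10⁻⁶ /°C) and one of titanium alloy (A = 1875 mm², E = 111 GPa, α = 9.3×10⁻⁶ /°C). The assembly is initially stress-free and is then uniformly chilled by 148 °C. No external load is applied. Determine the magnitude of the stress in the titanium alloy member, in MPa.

σ ≈ 64.1 MPa (compressive)

Equilibrium of a rigid end plate with no external load gives equal and opposite internal forces ±P in the two members. Since α_{copper} > α_{titanium alloy}, cooling drives the copper into tension and the titanium alloy into compression.
Compatibility of the two members (thermal + elastic change equal): (α₁ − α₂)ΔT = P·[1/(A₁E₁) + 1/(A₂E₂)].
|α₁ − α₂|·ΔT = 7.3×10⁻⁶ × 148 = 0.00108.
1/(A₁E₁) + 1/(A₂E₂) = 1/(2175×110×10³) + 1/(1875×111×10³) = 8.985×10⁻⁹ N⁻¹.
So P = 0.00108 / 8.985×10⁻⁹ = 120.3 kN.
σ_{titanium alloy} = P/A₂ = 120300/1875 = 64.13 MPa, compressive.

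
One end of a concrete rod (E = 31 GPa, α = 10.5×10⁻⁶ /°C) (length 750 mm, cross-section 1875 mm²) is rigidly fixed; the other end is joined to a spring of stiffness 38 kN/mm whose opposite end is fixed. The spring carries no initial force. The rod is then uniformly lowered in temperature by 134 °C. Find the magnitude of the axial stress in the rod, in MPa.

σ ≈ 14.4 MPa (tensile)

If the spring were absent the rod would shorten by αΔT L = 10.5×10⁻⁶ × 134 × 750 = 1.055 mm.
With a force P in the spring, the elastic change of the rod is PL/(AE) and that of the spring is P/k; compatibility requires their sum to equal δ_free.
P [ L/(AE) + 1/k ] = δ_free → P [ 750/(1875×31×10³) + 1/(38×10³) ] = 1.055.
P = 1.055 / 3.922×10⁻⁵ = 26910 N.
σ = P/A = 26910/1875 = 14.35 MPa.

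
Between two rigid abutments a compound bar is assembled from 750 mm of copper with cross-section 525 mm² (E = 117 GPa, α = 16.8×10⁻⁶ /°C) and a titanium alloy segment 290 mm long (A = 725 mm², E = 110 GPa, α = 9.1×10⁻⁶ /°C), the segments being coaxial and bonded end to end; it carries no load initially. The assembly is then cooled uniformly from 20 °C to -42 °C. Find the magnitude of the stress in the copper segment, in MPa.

σ ≈ 114 MPa (tensile)

With the walls removed the bar would change length by δ_free = Σ αᵢΔT Lᵢ = 16.8×10⁻⁶×62×750 + 9.1×10⁻⁶×62×290 = 0.9448 mm.
Since the ends are fixed, an axial force P builds up, equal in every segment, with P · Σ Lᵢ/(AᵢEᵢ) = δ_free.
Σ Lᵢ/(AᵢEᵢ) = 750/(525×117×10³) + 290/(725×110×10³) = 1.585×10⁻⁵ mm/N.
Hence P = δ_free / Σ(L/AE) = 0.9448/1.585×10⁻⁵ = 59.62 kN (tensile).
σ_{copper} = P / A = 59620 / 525 = 113.6 MPa.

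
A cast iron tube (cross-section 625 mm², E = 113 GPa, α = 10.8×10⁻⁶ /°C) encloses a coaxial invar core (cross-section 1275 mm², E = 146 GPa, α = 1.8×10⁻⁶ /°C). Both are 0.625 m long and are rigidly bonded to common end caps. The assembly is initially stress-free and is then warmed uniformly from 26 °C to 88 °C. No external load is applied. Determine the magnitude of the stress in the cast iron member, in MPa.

σ ≈ 45.7 MPa (compressive)

Both members must finish at the same length. With the larger α, the cast iron tends to over-expand; the plates restrain it, putting the cast iron in compression and the invar in tension. With no external load the two internal forces are equal and opposite, magnitude P.
Compatibility of the two members (thermal + elastic change equal): (α₁ − α₂)ΔT = P·[1/(A₁E₁) + 1/(A₂E₂)].
|α₁ − α₂|·ΔT = 9×10⁻⁶ × 62 = 0.000558.
1/(A₁E₁) + 1/(A₂E₂) = 1/(625×113×10³) + 1/(1275×146×10³) = 1.953×10⁻⁸ N⁻¹.
P = 0.000558 / 1.953×10⁻⁸ = 28570 N = 28.57 kN.
σ_{cast iron} = P/A₁ = 28570/625 = 45.71 MPa, compressive.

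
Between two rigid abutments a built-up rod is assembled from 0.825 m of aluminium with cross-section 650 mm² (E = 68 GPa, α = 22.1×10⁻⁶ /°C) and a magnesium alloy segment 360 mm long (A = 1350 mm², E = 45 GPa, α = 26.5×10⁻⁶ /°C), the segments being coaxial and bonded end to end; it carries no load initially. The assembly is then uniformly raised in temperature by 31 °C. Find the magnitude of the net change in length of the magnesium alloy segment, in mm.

|ΔL| ≈ 0.0883 mm

If the supports were absent, the total length change would be Σ αᵢΔT Lᵢ = 22.1×10⁻⁶×31×825 + 26.5×10⁻⁶×31×360 = 0.8609 mm.
The rigid supports impose zero overall length change; the single axial force P common to all segments must satisfy P Σ Lᵢ/(AᵢEᵢ) = δ_free.
Σ Lᵢ/(AᵢEᵢ) = 825/(650×68×10³) + 360/(1350×45×10³) = 2.459×10⁻⁵ mm/N.
Hence P = δ_free / Σ(L/AE) = 0.8609/2.459×10⁻⁵ = 35.01 kN (compressive).
For the magnesium alloy segment, free thermal change = 26.5×10⁻⁶×31×360 = 0.2957 mm and elastic change from P = 35010×360/(1350×45×10³) = 0.2075 mm; these oppose, so the net change is 0.0883 mm (segment lengthens).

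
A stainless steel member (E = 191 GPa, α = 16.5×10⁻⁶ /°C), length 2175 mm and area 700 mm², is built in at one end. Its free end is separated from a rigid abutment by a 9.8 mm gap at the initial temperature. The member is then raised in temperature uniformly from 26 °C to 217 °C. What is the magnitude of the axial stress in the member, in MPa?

Free thermal elongation = αΔT L = 16.5×10⁻⁶ × 191 × 2175 = 6.855 mm.
This is smaller than the 9.8 mm clearance, so the member expands freely without reaching the stop — the stress is zero.

σ ≈ 0 MPa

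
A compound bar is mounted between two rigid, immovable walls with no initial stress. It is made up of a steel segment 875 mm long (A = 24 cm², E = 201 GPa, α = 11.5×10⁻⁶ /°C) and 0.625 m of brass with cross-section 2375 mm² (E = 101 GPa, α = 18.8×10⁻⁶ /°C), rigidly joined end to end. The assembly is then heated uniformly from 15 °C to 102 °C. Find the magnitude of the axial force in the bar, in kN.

P ≈ 429 kN (compressive)

Free thermal expansion of the whole bar: Σ αᵢΔT Lᵢ = 11.5×10⁻⁶×87×875 + 18.8×10⁻⁶×87×625 = 1.898 mm.
The rigid supports impose zero overall length change; the single axial force P common to all segments must satisfy P Σ Lᵢ/(AᵢEᵢ) = δ_free.
The series flexibility is Σ Lᵢ/(AᵢEᵢ) = 875/(2400×201×10³) + 625/(2375×101×10³) = 4.419×10⁻⁶ mm/N.
P = 1.898 / 4.419×10⁻⁶ = 429400 N = 429.4 kN, compressive.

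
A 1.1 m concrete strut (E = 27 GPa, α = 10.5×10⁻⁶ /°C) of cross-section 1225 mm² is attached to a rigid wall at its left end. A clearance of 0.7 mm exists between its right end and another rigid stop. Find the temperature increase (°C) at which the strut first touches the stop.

Contact occurs when the free expansion equals the gap: αΔT L = 0.7 mm.
So ΔT = g/(αL) = 0.7/(10.5×10⁻⁶ × 1100) = 60.61 °C.

ΔT ≈ 60.6 °C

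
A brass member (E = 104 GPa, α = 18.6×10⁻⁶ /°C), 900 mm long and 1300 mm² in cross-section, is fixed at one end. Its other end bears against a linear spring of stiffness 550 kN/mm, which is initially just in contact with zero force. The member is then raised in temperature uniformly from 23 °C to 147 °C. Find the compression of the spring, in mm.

Free thermal expansion: δ_free = αΔT L = 18.6×10⁻⁶ × 124 × 900 = 2.076 mm.
Let P be the compressive force at the spring. The member shortens elastically by PL/(AE) and the spring compresses by P/k; together these equal δ_free.
P [ L/(AE) + 1/k ] = δ_free → P [ 900/(1300×104×10³) + 1/(550×10³) ] = 2.076.
P = 2.076 / 8.475×10⁻⁶ = 244900 N.
Spring compression = P/k = 244900/(550×10³) = 0.4453 mm.

δ ≈ 0.445 mm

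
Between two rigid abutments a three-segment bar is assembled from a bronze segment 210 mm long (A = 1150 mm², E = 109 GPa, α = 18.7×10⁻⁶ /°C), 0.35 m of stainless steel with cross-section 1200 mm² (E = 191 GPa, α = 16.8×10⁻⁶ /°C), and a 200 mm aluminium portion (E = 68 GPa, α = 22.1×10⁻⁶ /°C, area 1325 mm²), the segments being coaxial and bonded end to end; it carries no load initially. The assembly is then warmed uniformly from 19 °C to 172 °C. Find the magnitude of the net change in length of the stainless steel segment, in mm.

|ΔL| ≈ 0.287 mm

Free thermal expansion of the whole bar: Σ αᵢΔT Lᵢ = 18.7×10⁻⁶×153×210 + 16.8×10⁻⁶×153×350 + 22.1×10⁻⁶×153×200 = 2.177 mm.
The walls prevent any net length change, so an axial force P (same in every segment) develops. Compatibility: P · Σ Lᵢ/(AᵢEᵢ) = δ_free.
The series flexibility is Σ Lᵢ/(AᵢEᵢ) = 210/(1150×109×10³) + 350/(1200×191×10³) + 200/(1325×68×10³) = 5.422×10⁻⁶ mm/N.
P = 2.177 / 5.422×10⁻⁶ = 401500 N = 401.5 kN, compressive.
For the stainless steel segment, free thermal change = 16.8×10⁻⁶×153×350 = 0.8996 mm and elastic change from P = 401500×350/(1200×191×10³) = 0.613 mm; these oppose, so the net change is 0.287 mm (segment lengthens).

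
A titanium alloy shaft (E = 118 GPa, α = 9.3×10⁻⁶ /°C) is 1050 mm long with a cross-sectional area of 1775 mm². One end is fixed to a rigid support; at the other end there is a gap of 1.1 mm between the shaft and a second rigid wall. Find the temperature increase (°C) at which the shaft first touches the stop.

Contact occurs when the free expansion equals the gap: αΔT L = 1.1 mm.
ΔT = 1.1 / (9.3×10⁻⁶ × 1050) = 112.6 °C.

ΔT ≈ 113 °C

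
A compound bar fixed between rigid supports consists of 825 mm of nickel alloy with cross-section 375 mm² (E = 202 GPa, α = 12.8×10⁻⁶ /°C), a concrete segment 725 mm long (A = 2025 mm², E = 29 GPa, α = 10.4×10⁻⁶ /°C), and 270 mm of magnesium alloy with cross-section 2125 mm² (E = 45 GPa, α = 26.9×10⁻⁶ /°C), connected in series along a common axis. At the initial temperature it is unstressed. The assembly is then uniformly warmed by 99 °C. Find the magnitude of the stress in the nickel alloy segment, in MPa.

With the walls removed the bar would change length by δ_free = Σ αᵢΔT Lᵢ = 12.8×10⁻⁶×99×825 + 10.4×10⁻⁶×99×725 + 26.9×10⁻⁶×99×270 = 2.511 mm.
The rigid supports impose zero overall length change; the single axial force P common to all segments must satisfy P Σ Lᵢ/(AᵢEᵢ) = δ_free.
Σ Lᵢ/(AᵢEᵢ) = 825/(375×202×10³) + 725/(2025×29×10³) + 270/(2125×45×10³) = 2.606×10⁻⁵ mm/N.
Hence P = δ_free / Σ(L/AE) = 2.511/2.606×10⁻⁵ = 96.35 kN (compressive).
σ_{nickel alloy} = P / A = 96350 / 375 = 256.9 MPa.

σ ≈ 257 MPa (compressive)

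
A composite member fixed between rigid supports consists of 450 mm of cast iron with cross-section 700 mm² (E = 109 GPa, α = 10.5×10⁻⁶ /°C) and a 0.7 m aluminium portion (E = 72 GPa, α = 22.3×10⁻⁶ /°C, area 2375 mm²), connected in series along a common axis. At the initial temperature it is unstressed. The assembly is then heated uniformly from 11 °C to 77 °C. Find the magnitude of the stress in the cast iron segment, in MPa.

σ ≈ 192 MPa (compressive)

If the supports were absent, the total length change would be Σ αᵢΔT Lᵢ = 10.5×10⁻⁶×66×450 + 22.3×10⁻⁶×66×700 = 1.342 mm.
Since the ends are fixed, an axial force P builds up, equal in every segment, with P · Σ Lᵢ/(AᵢEᵢ) = δ_free.
Σ Lᵢ/(AᵢEᵢ) = 450/(700×109×10³) + 700/(2375×72×10³) = 9.991×10⁻⁶ mm/N.
P = 1.342 / 9.991×10⁻⁶ = 134300 N = 134.3 kN, compressive.
σ_{cast iron} = P / A = 134300 / 700 = 191.9 MPa.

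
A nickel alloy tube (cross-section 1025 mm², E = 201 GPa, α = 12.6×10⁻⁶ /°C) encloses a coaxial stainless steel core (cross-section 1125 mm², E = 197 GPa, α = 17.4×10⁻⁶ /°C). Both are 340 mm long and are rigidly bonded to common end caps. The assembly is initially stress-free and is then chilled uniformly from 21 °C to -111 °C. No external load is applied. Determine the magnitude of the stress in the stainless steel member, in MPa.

The stainless steel has the larger α, so on cooling it would change length more than the nickel alloy if both were free. The rigid plates force a common final length, so the stainless steel is put into tension and the nickel alloy into compression, with equal and opposite forces P (no external load).
Equating the net (thermal + elastic) strains gives |α₁ − α₂|·ΔT = P·[1/(A₁E₁) + 1/(A₂E₂)].
|α₁ − α₂|·ΔT = 4.8×10⁻⁶ × 132 = 0.0006336.
1/(A₁E₁) + 1/(A₂E₂) = 1/(1025×201×10³) + 1/(1125×197×10³) = 9.366×10⁻⁹ N⁻¹.
So P = 0.0006336 / 9.366×10⁻⁹ = 67.65 kN.
σ_{stainless steel} = P/A₂ = 67650/1125 = 60.13 MPa, tensile.

σ ≈ 60.1 MPa (tensile)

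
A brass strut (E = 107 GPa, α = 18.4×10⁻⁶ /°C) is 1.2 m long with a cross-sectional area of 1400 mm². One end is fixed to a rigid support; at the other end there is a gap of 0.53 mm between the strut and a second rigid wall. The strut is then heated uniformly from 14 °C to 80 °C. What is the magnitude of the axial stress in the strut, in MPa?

If the wall were absent the strut would grow by αΔT L = 18.4×10⁻⁶ × 66 × 1200 = 1.457 mm.
The gap closes (δ_free > 0.53 mm) and the wall then resists a further 1.457 − 0.53 = 0.9273 mm of expansion.
Compatibility: PL/(AE) = 0.9273 mm, so σ = P/A = E × (0.9273/1200) = 82.68 MPa.

σ ≈ 82.7 MPa (compressive)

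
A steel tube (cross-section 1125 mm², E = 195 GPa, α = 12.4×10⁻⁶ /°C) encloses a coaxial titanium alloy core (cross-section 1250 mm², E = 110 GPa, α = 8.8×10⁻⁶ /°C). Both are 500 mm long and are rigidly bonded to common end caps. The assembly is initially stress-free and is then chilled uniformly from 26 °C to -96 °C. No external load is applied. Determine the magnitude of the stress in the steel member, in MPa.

σ ≈ 33 MPa (tensile)

The steel has the larger α, so on cooling it would change length more than the titanium alloy if both were free. The rigid plates force a common final length, so the steel is put into tension and the titanium alloy into compression, with equal and opposite forces P (no external load).
Compatibility of the two members (thermal + elastic change equal): (α₁ − α₂)ΔT = P·[1/(A₁E₁) + 1/(A₂E₂)].
|α₁ − α₂|·ΔT = 3.6×10⁻⁶ × 122 = 0.0004392.
1/(A₁E₁) + 1/(A₂E₂) = 1/(1125×195×10³) + 1/(1250×110×10³) = 1.183×10⁻⁸ N⁻¹.
P = 0.0004392 / 1.183×10⁻⁸ = 37120 N = 37.12 kN.
σ_{steel} = P/A₁ = 37120/1125 = 33 MPa, tensile.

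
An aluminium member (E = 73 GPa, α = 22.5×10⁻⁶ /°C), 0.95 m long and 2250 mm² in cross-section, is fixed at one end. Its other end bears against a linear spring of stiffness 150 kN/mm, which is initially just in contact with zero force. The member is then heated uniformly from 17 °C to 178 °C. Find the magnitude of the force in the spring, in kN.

P ≈ 276 kN

Free thermal expansion: δ_free = αΔT L = 22.5×10⁻⁶ × 161 × 950 = 3.441 mm.
With a force P in the spring, the elastic change of the member is PL/(AE) and that of the spring is P/k; compatibility requires their sum to equal δ_free.
So P = δ_free / [L/(AE) + 1/k] = 3.441 / [ 950/(2250×73×10³) + 1/(150×10³) ].
P = 3.441 / 1.245×10⁻⁵ = 276400 N.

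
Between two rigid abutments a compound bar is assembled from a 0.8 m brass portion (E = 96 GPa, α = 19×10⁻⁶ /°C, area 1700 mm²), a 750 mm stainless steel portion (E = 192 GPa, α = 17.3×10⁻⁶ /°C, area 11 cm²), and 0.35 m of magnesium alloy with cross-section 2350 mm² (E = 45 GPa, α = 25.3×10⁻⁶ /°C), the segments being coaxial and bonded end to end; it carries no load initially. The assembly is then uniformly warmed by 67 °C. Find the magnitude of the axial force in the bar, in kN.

P ≈ 211 kN (compressive)

Free thermal expansion of the whole bar: Σ αᵢΔT Lᵢ = 19×10⁻⁶×67×800 + 17.3×10⁻⁶×67×750 + 25.3×10⁻⁶×67×350 = 2.481 mm.
The walls prevent any net length change, so an axial force P (same in every segment) develops. Compatibility: P · Σ Lᵢ/(AᵢEᵢ) = δ_free.
The series flexibility is Σ Lᵢ/(AᵢEᵢ) = 800/(1700×96×10³) + 750/(1100×192×10³) + 350/(2350×45×10³) = 1.176×10⁻⁵ mm/N.
Hence P = δ_free / Σ(L/AE) = 2.481/1.176×10⁻⁵ = 210.9 kN (compressive).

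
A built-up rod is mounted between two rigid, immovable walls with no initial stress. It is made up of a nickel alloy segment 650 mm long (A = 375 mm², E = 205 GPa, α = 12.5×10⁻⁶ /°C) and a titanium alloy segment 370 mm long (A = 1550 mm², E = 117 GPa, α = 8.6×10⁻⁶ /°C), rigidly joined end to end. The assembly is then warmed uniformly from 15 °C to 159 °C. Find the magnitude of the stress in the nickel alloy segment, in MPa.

If the supports were absent, the total length change would be Σ αᵢΔT Lᵢ = 12.5×10⁻⁶×144×650 + 8.6×10⁻⁶×144×370 = 1.628 mm.
Since the ends are fixed, an axial force P builds up, equal in every segment, with P · Σ Lᵢ/(AᵢEᵢ) = δ_free.
Σ Lᵢ/(AᵢEᵢ) = 650/(375×205×10³) + 370/(1550×117×10³) = 1.05×10⁻⁵ mm/N.
P = 1.628 / 1.05×10⁻⁵ = 155100 N = 155.1 kN, compressive.
σ_{nickel alloy} = P / A = 155100 / 375 = 413.7 MPa.

σ ≈ 414 MPa (compressive)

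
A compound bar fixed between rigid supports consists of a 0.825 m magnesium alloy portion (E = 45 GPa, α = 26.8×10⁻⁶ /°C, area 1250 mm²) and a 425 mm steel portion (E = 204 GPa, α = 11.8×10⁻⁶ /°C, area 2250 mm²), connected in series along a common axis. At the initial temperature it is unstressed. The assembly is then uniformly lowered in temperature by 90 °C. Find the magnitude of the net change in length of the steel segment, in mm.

With the walls removed the bar would change length by δ_free = Σ αᵢΔT Lᵢ = 26.8×10⁻⁶×90×825 + 11.8×10⁻⁶×90×425 = 2.441 mm.
Since the ends are fixed, an axial force P builds up, equal in every segment, with P · Σ Lᵢ/(AᵢEᵢ) = δ_free.
Σ Lᵢ/(AᵢEᵢ) = 825/(1250×45×10³) + 425/(2250×204×10³) = 1.559×10⁻⁵ mm/N.
P = 2.441 / 1.559×10⁻⁵ = 156600 N = 156.6 kN, tensile.
For the steel segment, free thermal change = 11.8×10⁻⁶×90×425 = 0.4514 mm and elastic change from P = 156600×425/(2250×204×10³) = 0.145 mm; these oppose, so the net change is 0.306 mm (segment shortens).

|ΔL| ≈ 0.306 mm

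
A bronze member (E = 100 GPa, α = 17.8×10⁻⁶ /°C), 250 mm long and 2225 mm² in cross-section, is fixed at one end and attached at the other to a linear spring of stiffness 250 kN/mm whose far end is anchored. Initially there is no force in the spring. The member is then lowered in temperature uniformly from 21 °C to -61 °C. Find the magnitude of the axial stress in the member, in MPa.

σ ≈ 32 MPa (tensile)

Free thermal contraction: δ_free = αΔT L = 17.8×10⁻⁶ × 82 × 250 = 0.3649 mm.
With a force P in the spring, the elastic change of the member is PL/(AE) and that of the spring is P/k; compatibility requires their sum to equal δ_free.
P [ L/(AE) + 1/k ] = δ_free → P [ 250/(2225×100×10³) + 1/(250×10³) ] = 0.3649.
P = 0.3649 / 5.124×10⁻⁶ = 71220 N.
σ = P/A = 71220/2225 = 32.01 MPa.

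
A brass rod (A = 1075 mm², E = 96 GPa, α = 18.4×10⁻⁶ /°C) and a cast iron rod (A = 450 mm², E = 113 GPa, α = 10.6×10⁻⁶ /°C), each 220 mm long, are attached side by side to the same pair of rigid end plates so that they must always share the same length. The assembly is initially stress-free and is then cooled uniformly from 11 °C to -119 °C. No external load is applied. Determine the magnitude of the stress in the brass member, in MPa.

σ ≈ 32.1 MPa (tensile)

Equilibrium of a rigid end plate with no external load gives equal and opposite internal forces ±P in the two members. Since α_{brass} > α_{cast iron}, cooling drives the brass into tension and the cast iron into compression.
Compatibility of the two members (thermal + elastic change equal): (α₁ − α₂)ΔT = P·[1/(A₁E₁) + 1/(A₂E₂)].
|α₁ − α₂|·ΔT = 7.8×10⁻⁶ × 130 = 0.001014.
1/(A₁E₁) + 1/(A₂E₂) = 1/(1075×96×10³) + 1/(450×113×10³) = 2.936×10⁻⁸ N⁻¹.
So P = 0.001014 / 2.936×10⁻⁸ = 34.54 kN.
σ_{brass} = P/A₁ = 34540/1075 = 32.13 MPa, tensile.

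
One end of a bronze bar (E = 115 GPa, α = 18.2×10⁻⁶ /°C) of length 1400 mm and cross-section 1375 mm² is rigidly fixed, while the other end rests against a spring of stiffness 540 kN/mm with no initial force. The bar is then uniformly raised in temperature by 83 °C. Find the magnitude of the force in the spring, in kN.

The unrestrained thermal change is αΔT L = 18.2×10⁻⁶ × 83 × 1400 = 2.115 mm.
With a force P in the spring, the elastic change of the bar is PL/(AE) and that of the spring is P/k; compatibility requires their sum to equal δ_free.
So P = δ_free / [L/(AE) + 1/k] = 2.115 / [ 1400/(1375×115×10³) + 1/(540×10³) ].
P = 2.115 / 1.071×10⁻⁵ = 197500 N.

P ≈ 198 kN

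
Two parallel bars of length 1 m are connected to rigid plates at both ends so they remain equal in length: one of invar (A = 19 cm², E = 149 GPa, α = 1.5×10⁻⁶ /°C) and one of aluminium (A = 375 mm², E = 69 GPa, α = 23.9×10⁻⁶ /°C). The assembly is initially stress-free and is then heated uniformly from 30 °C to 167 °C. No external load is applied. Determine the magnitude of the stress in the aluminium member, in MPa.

Equilibrium of a rigid end plate with no external load gives equal and opposite internal forces ±P in the two members. Since α_{aluminium} > α_{invar}, heating drives the aluminium into compression and the invar into tension.
Equating the net (thermal + elastic) strains gives |α₁ − α₂|·ΔT = P·[1/(A₁E₁) + 1/(A₂E₂)].
|α₁ − α₂|·ΔT = 22.4×10⁻⁶ × 137 = 0.003069.
1/(A₁E₁) + 1/(A₂E₂) = 1/(1900×149×10³) + 1/(375×69×10³) = 4.218×10⁻⁸ N⁻¹.
So P = 0.003069 / 4.218×10⁻⁸ = 72.76 kN.
σ_{aluminium} = P/A₂ = 72760/375 = 194 MPa, compressive.

σ ≈ 194 MPa (compressive)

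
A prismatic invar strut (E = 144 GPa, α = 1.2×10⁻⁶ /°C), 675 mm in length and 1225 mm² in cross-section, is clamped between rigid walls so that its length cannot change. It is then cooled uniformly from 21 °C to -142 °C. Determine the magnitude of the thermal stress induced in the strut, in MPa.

The supports are rigid, so the total axial strain is zero. The restrained thermal strain is ε = αΔT = 1.2×10⁻⁶ × 163 = 195.6×10⁻⁶.
σ = EαΔT = 144×10³ × 1.2×10⁻⁶ × 163 = 28.17 MPa (tensile; the strut is trying to contract).

σ ≈ 28.2 MPa (tensile)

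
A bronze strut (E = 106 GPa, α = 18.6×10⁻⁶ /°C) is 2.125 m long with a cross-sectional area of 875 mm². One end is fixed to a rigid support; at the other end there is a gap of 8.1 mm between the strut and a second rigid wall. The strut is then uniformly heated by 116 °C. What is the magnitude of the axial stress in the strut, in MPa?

If the wall were absent the strut would grow by αΔT L = 18.6×10⁻⁶ × 116 × 2125 = 4.585 mm.
This is smaller than the 8.1 mm clearance, so the strut expands freely without reaching the stop — the stress is zero.

σ ≈ 0 MPa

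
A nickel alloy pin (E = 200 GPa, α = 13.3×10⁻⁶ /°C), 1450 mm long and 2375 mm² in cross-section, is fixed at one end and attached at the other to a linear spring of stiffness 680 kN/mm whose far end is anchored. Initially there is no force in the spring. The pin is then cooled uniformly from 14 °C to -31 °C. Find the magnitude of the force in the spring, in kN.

P ≈ 192 kN

Free thermal contraction: δ_free = αΔT L = 13.3×10⁻⁶ × 45 × 1450 = 0.8678 mm.
Let P be the tensile force in the spring. The pin extends elastically by PL/(AE) and the spring stretches by P/k; together these equal δ_free.
P [ L/(AE) + 1/k ] = δ_free → P [ 1450/(2375×200×10³) + 1/(680×10³) ] = 0.8678.
P = 0.8678 / 4.523×10⁻⁶ = 191900 N.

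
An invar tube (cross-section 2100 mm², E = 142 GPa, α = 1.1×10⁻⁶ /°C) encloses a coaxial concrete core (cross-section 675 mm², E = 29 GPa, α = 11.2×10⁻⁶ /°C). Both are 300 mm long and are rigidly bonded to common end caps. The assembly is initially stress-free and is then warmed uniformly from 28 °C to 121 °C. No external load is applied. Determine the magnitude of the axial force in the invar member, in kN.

P ≈ 17.3 kN (tensile in the invar)

Both members must finish at the same length. With the larger α, the concrete tends to over-expand; the plates restrain it, putting the concrete in compression and the invar in tension. With no external load the two internal forces are equal and opposite, magnitude P.
Compatibility of the two members (thermal + elastic change equal): (α₁ − α₂)ΔT = P·[1/(A₁E₁) + 1/(A₂E₂)].
|α₁ − α₂|·ΔT = 10.1×10⁻⁶ × 93 = 0.0009393.
1/(A₁E₁) + 1/(A₂E₂) = 1/(2100×142×10³) + 1/(675×29×10³) = 5.444×10⁻⁸ N⁻¹.
So P = 0.0009393 / 5.444×10⁻⁸ = 17.25 kN.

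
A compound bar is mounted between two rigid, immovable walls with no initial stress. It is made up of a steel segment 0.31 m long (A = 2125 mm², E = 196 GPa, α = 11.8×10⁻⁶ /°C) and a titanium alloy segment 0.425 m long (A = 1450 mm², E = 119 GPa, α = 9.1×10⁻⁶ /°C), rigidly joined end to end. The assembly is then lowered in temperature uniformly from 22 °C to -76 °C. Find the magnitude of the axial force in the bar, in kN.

If the supports were absent, the total length change would be Σ αᵢΔT Lᵢ = 11.8×10⁻⁶×98×310 + 9.1×10⁻⁶×98×425 = 0.7375 mm.
The walls prevent any net length change, so an axial force P (same in every segment) develops. Compatibility: P · Σ Lᵢ/(AᵢEᵢ) = δ_free.
The series flexibility is Σ Lᵢ/(AᵢEᵢ) = 310/(2125×196×10³) + 425/(1450×119×10³) = 3.207×10⁻⁶ mm/N.
P = 0.7375 / 3.207×10⁻⁶ = 229900 N = 229.9 kN, tensile.

P ≈ 230 kN (tensile)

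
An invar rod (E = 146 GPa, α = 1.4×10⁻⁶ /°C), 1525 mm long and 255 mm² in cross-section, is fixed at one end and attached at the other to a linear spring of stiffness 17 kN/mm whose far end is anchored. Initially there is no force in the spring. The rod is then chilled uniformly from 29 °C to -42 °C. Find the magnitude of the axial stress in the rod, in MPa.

The unrestrained thermal change is αΔT L = 1.4×10⁻⁶ × 71 × 1525 = 0.1516 mm.
Let P be the tensile force in the spring. The rod extends elastically by PL/(AE) and the spring stretches by P/k; together these equal δ_free.
P [ L/(AE) + 1/k ] = δ_free → P [ 1525/(255×146×10³) + 1/(17×10³) ] = 0.1516.
P = 0.1516 / 9.979×10⁻⁵ = 1519 N.
σ = P/A = 1519/255 = 5.957 MPa.

σ ≈ 5.96 MPa (tensile)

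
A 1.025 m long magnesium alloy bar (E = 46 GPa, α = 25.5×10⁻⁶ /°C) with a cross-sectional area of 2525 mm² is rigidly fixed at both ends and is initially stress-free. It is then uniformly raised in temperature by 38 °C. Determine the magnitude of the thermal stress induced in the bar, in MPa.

σ ≈ 44.6 MPa (compressive)

The supports are rigid, so the total axial strain is zero. The restrained thermal strain is ε = αΔT = 25.5×10⁻⁶ × 38 = 969×10⁻⁶.
Hence σ = E·αΔT = 46×10³ × 969×10⁻⁶ = 44.57 MPa, compressive.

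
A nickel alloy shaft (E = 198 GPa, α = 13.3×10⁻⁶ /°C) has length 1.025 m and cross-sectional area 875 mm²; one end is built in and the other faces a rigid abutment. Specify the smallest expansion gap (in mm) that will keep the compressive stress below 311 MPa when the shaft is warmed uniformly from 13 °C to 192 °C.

With no wall the shaft would lengthen by αΔT L = 13.3×10⁻⁶ × 179 × 1025 = 2.44 mm.
At the allowable stress the elastic shortening the wall may impose is σL/E = 311 × 1025 / (198×10³) = 1.61 mm.
The gap must absorb the remainder: g_min = 2.44 − 1.61 = 0.8302 mm.

g ≈ 0.83 mm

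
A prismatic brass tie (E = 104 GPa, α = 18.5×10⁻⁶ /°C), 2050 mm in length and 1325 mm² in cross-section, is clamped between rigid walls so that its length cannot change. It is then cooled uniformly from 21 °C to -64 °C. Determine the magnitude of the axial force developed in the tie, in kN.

The ends cannot move, so σ = EαΔT = 104×10³ × 18.5×10⁻⁶ × 85 = 163.5 MPa.
Axial force P = σA = 163.5 × 1325 = 216700 N = 216.7 kN, tensile.

P ≈ 217 kN (tensile)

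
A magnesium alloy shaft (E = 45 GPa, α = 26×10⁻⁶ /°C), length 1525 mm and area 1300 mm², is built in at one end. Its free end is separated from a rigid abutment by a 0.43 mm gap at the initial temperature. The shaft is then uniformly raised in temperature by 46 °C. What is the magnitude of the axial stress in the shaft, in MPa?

Unrestrained expansion: δ_free = αΔT L = 26×10⁻⁶ × 46 × 1525 = 1.824 mm.
This exceeds the 0.43 mm gap, so the wall pushes back. The portion of expansion that must be recovered elastically is δ_free − gap = 1.824 − 0.43 = 1.394 mm.
That suppressed elongation corresponds to σ = E·Δ/L = 45×10³ × 1.394/1525 = 41.13 MPa.

σ ≈ 41.1 MPa (compressive)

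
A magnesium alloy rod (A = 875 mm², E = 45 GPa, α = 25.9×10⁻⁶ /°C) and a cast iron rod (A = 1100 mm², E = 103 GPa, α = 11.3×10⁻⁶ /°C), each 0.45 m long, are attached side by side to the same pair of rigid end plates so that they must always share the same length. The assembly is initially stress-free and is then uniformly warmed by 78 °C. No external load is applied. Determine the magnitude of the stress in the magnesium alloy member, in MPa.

The magnesium alloy has the larger α, so on heating it would change length more than the cast iron if both were free. The rigid plates force a common final length, so the magnesium alloy is put into compression and the cast iron into tension, with equal and opposite forces P (no external load).
Equating the net (thermal + elastic) strains gives |α₁ − α₂|·ΔT = P·[1/(A₁E₁) + 1/(A₂E₂)].
|α₁ − α₂|·ΔT = 14.6×10⁻⁶ × 78 = 0.001139.
1/(A₁E₁) + 1/(A₂E₂) = 1/(875×45×10³) + 1/(1100×103×10³) = 3.422×10⁻⁸ N⁻¹.
So P = 0.001139 / 3.422×10⁻⁸ = 33.28 kN.
σ_{magnesium alloy} = P/A₁ = 33280/875 = 38.03 MPa, compressive.

σ ≈ 38 MPa (compressive)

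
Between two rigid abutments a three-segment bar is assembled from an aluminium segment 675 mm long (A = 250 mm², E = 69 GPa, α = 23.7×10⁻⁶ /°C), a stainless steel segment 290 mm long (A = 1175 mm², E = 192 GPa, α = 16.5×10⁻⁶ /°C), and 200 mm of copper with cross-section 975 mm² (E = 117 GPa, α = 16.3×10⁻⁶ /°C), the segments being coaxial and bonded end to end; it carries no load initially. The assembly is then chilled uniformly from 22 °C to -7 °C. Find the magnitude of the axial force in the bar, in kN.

If the supports were absent, the total length change would be Σ αᵢΔT Lᵢ = 23.7×10⁻⁶×29×675 + 16.5×10⁻⁶×29×290 + 16.3×10⁻⁶×29×200 = 0.6972 mm.
The rigid supports impose zero overall length change; the single axial force P common to all segments must satisfy P Σ Lᵢ/(AᵢEᵢ) = δ_free.
Σ Lᵢ/(AᵢEᵢ) = 675/(250×69×10³) + 290/(1175×192×10³) + 200/(975×117×10³) = 4.217×10⁻⁵ mm/N.
So P = 0.6972 / 4.217×10⁻⁵ = 16.53 kN, tensile.

P ≈ 16.5 kN (tensile)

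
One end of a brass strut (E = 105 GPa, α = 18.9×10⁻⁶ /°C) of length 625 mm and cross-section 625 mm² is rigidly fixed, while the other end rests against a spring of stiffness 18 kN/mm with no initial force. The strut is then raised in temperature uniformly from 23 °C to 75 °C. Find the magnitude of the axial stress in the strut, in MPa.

σ ≈ 15.1 MPa (compressive)

The unrestrained thermal change is αΔT L = 18.9×10⁻⁶ × 52 × 625 = 0.6142 mm.
With a force P in the spring, the elastic change of the strut is PL/(AE) and that of the spring is P/k; compatibility requires their sum to equal δ_free.
P [ L/(AE) + 1/k ] = δ_free → P [ 625/(625×105×10³) + 1/(18×10³) ] = 0.6142.
P = 0.6142 / 6.508×10⁻⁵ = 9438 N.
σ = P/A = 9438/625 = 15.1 MPa.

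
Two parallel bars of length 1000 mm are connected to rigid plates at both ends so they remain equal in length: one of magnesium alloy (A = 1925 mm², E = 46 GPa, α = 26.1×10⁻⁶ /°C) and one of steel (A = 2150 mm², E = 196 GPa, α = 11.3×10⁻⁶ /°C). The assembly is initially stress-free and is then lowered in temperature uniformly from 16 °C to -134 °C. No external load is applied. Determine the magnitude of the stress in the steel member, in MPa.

σ ≈ 75.6 MPa (compressive)

Both members must finish at the same length. With the larger α, the magnesium alloy tends to over-contract; the plates restrain it, putting the magnesium alloy in tension and the steel in compression. With no external load the two internal forces are equal and opposite, magnitude P.
Setting the final lengths equal and cancelling L: (α₁ − α₂)ΔT = P/(A₁E₁) + P/(A₂E₂).
|α₁ − α₂|·ΔT = 14.8×10⁻⁶ × 150 = 0.00222.
1/(A₁E₁) + 1/(A₂E₂) = 1/(1925×46×10³) + 1/(2150×196×10³) = 1.367×10⁻⁸ N⁻¹.
So P = 0.00222 / 1.367×10⁻⁸ = 162.4 kN.
σ_{steel} = P/A₂ = 162400/2150 = 75.56 MPa, compressive.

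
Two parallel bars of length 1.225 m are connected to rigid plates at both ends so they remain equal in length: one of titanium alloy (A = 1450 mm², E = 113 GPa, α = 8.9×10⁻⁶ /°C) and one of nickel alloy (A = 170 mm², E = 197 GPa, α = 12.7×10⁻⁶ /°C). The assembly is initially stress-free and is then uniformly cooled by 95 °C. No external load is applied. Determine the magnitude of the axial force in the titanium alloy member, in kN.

The nickel alloy has the larger α, so on cooling it would change length more than the titanium alloy if both were free. The rigid plates force a common final length, so the nickel alloy is put into tension and the titanium alloy into compression, with equal and opposite forces P (no external load).
Equating the net (thermal + elastic) strains gives |α₁ − α₂|·ΔT = P·[1/(A₁E₁) + 1/(A₂E₂)].
|α₁ − α₂|·ΔT = 3.8×10⁻⁶ × 95 = 0.000361.
1/(A₁E₁) + 1/(A₂E₂) = 1/(1450×113×10³) + 1/(170×197×10³) = 3.596×10⁻⁸ N⁻¹.
P = 0.000361 / 3.596×10⁻⁸ = 10040 N = 10.04 kN.

P ≈ 10 kN (compressive in the titanium alloy)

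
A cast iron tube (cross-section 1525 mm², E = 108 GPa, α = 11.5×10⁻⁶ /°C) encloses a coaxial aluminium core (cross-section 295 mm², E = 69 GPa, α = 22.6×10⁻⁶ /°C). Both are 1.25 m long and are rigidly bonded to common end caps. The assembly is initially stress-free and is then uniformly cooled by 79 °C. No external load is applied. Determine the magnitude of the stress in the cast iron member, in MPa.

Both members must finish at the same length. With the larger α, the aluminium tends to over-contract; the plates restrain it, putting the aluminium in tension and the cast iron in compression. With no external load the two internal forces are equal and opposite, magnitude P.
Compatibility of the two members (thermal + elastic change equal): (α₁ − α₂)ΔT = P·[1/(A₁E₁) + 1/(A₂E₂)].
|α₁ − α₂|·ΔT = 11.1×10⁻⁶ × 79 = 0.0008769.
1/(A₁E₁) + 1/(A₂E₂) = 1/(1525×108×10³) + 1/(295×69×10³) = 5.52×10⁻⁸ N⁻¹.
P = 0.0008769 / 5.52×10⁻⁸ = 15890 N = 15.89 kN.
σ_{cast iron} = P/A₁ = 15890/1525 = 10.42 MPa, compressive.

σ ≈ 10.4 MPa (compressive)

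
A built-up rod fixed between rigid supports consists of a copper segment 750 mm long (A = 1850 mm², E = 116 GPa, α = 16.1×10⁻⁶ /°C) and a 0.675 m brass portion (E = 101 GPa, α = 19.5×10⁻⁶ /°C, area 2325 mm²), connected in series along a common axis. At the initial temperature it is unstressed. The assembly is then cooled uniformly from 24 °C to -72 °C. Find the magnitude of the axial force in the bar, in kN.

P ≈ 380 kN (tensile)

Free thermal contraction of the whole bar: Σ αᵢΔT Lᵢ = 16.1×10⁻⁶×96×750 + 19.5×10⁻⁶×96×675 = 2.423 mm.
Since the ends are fixed, an axial force P builds up, equal in every segment, with P · Σ Lᵢ/(AᵢEᵢ) = δ_free.
The series flexibility is Σ Lᵢ/(AᵢEᵢ) = 750/(1850×116×10³) + 675/(2325×101×10³) = 6.369×10⁻⁶ mm/N.
P = 2.423 / 6.369×10⁻⁶ = 380400 N = 380.4 kN, tensile.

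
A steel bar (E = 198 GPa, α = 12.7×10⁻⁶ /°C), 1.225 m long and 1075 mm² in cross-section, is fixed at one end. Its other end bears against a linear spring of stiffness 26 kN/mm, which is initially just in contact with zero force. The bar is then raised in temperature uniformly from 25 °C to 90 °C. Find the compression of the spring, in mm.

δ ≈ 0.88 mm

If the spring were absent the bar would lengthen by αΔT L = 12.7×10⁻⁶ × 65 × 1225 = 1.011 mm.
With a force P in the spring, the elastic change of the bar is PL/(AE) and that of the spring is P/k; compatibility requires their sum to equal δ_free.
So P = δ_free / [L/(AE) + 1/k] = 1.011 / [ 1225/(1075×198×10³) + 1/(26×10³) ].
P = 1.011 / 4.422×10⁻⁵ = 22870 N.
Spring compression = P/k = 22870/(26×10³) = 0.8796 mm.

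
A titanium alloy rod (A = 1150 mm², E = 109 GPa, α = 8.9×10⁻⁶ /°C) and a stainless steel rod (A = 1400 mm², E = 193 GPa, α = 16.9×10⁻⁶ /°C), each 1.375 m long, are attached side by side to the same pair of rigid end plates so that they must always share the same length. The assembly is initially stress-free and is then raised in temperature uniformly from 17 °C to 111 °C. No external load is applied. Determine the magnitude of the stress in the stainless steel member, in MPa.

σ ≈ 46 MPa (compressive)

Both members must finish at the same length. With the larger α, the stainless steel tends to over-expand; the plates restrain it, putting the stainless steel in compression and the titanium alloy in tension. With no external load the two internal forces are equal and opposite, magnitude P.
Compatibility of the two members (thermal + elastic change equal): (α₁ − α₂)ΔT = P·[1/(A₁E₁) + 1/(A₂E₂)].
|α₁ − α₂|·ΔT = 8×10⁻⁶ × 94 = 0.000752.
1/(A₁E₁) + 1/(A₂E₂) = 1/(1150×109×10³) + 1/(1400×193×10³) = 1.168×10⁻⁸ N⁻¹.
P = 0.000752 / 1.168×10⁻⁸ = 64390 N = 64.39 kN.
σ_{stainless steel} = P/A₂ = 64390/1400 = 45.99 MPa, compressive.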